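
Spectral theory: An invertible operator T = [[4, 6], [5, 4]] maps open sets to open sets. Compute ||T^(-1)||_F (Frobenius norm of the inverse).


det(T) = 4*4 - 6*5 = -14
T^(-1) = (1/-14) * [[4, -6], [-5, 4]] = [[-0.2857, 0.4286], [0.3571, -0.2857]]
||T^(-1)||_F^2 = (-0.2857)^2 + 0.4286^2 + 0.3571^2 + (-0.2857)^2 = 0.4745
||T^(-1)||_F = sqrt(0.4745) = 0.6888

0.6888


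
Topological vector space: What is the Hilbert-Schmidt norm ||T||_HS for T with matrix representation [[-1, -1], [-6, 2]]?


The Hilbert-Schmidt norm is sqrt(sum of squares of all entries).
Sum of squares = (-1)^2 + (-1)^2 + (-6)^2 + 2^2
= 1 + 1 + 36 + 4 = 42
||T||_HS = sqrt(42) = 6.4807

6.4807


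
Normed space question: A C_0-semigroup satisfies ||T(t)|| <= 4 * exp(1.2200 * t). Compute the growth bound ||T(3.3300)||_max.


||T(3.3300)|| <= 4 * exp(1.2200 * 3.3300)
= 4 * exp(4.0626)
= 4 * 58.1252
= 232.5010

232.5010


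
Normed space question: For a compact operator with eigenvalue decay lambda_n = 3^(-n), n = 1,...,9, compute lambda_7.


The eigenvalue formula gives lambda_7 = 1/3^7
= 1/2187
= 4.5725e-04

4.5725e-04


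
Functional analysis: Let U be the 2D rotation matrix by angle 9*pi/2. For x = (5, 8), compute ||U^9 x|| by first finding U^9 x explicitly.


U is a rotation by theta = 9*pi/2
U^9 = rotation by 9*theta = 81*pi/2 = 1*pi/2 (mod 2*pi)
cos(1*pi/2) = 0.0000, sin(1*pi/2) = 1.0000
U^9 x = (0.0000 * 5 - 1.0000 * 8, 1.0000 * 5 + 0.0000 * 8)
= (-8.0000, 5.0000)
||U^9 x|| = sqrt((-8.0000)^2 + 5.0000^2) = sqrt(89.0000) = 9.4340

9.4340


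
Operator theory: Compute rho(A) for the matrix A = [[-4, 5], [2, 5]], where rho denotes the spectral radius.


For a 2x2 matrix, eigenvalues satisfy lambda^2 - (trace)*lambda + det = 0
trace = -4 + 5 = 1
det = -4*5 - 5*2 = -30
discriminant = 1^2 - 4*(-30) = 121
spectral radius = max |eigenvalue| = 6.0000

6.0000


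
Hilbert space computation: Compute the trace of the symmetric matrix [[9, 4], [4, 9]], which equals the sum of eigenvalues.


For a self-adjoint (symmetric) matrix, the eigenvalues are real.
The sum of eigenvalues equals the trace of the matrix.
trace = 9 + 9 = 18

18


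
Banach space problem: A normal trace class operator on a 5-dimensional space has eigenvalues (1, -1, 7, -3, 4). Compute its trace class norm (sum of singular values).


For a normal operator, singular values equal |eigenvalues|.
Trace norm = sum |lambda_i| = 1 + 1 + 7 + 3 + 4
= 16

16


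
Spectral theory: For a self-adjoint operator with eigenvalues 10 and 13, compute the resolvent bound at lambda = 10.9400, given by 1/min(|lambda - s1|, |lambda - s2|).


dist(10.9400, {10, 13}) = min(|10.9400 - 10|, |10.9400 - 13|)
= min(0.9400, 2.0600) = 0.9400
Resolvent bound = 1/0.9400 = 1.0638

1.0638


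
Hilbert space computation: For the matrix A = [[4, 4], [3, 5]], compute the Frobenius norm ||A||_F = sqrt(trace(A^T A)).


||A||_F^2 = sum a_ij^2
= 4^2 + 4^2 + 3^2 + 5^2
= 16 + 16 + 9 + 25 = 66
||A||_F = sqrt(66) = 8.1240

8.1240


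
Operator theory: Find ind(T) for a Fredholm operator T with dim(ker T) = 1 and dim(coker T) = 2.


The Fredholm index is defined as ind(T) = dim(ker T) - dim(coker T)
= 1 - 2
= -1

-1


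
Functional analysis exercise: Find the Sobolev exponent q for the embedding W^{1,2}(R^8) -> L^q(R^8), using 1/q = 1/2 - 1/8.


Using the Sobolev embedding formula: 1/q = 1/p - k/n
1/q = 1/2 - 1/8 = 3/8
q = 1/(3/8) = 8/3 = 2.6667

2.6667


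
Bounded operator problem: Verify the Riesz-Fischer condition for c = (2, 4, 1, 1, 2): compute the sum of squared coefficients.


sum |c_n|^2 = 2^2 + 4^2 + 1^2 + 1^2 + 2^2
= 4 + 16 + 1 + 1 + 4
= 26

26


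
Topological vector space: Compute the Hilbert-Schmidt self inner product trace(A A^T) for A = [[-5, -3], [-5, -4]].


trace(A * A^T) = sum of squares of all entries
= (-5)^2 + (-3)^2 + (-5)^2 + (-4)^2
= 25 + 9 + 25 + 16
= 75

75


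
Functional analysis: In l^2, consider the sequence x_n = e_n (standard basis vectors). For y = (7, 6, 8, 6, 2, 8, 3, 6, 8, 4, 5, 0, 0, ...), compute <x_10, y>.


x_10 = e_10 is the standard basis vector with 1 in position 10.
<x_10, y> = y_10 = 4
As n -> infinity, <x_n, y> -> 0, confirming weak convergence of (x_n) to 0.

4


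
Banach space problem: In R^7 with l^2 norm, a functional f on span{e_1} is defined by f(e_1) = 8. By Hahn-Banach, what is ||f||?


The norm of f is given by ||f|| = sup_{||x||=1} |f(x)|.
On span{e_1}, ||e_1|| = 1, so ||f|| = |f(e_1)| / ||e_1||
= |8| / 1 = 8.0000

8.0000


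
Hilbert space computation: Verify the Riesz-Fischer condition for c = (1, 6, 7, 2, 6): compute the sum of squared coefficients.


sum |c_n|^2 = 1^2 + 6^2 + 7^2 + 2^2 + 6^2
= 1 + 36 + 49 + 4 + 36
= 126

126


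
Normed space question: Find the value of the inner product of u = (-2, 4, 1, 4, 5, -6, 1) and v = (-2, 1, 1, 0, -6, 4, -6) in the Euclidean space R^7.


Computing the standard inner product <u, v> = sum u_i * v_i
= -2*-2 + 4*1 + 1*1 + 4*0 + 5*-6 + -6*4 + 1*-6
= 4 + 4 + 1 + 0 + -30 + -24 + -6
= -51

-51


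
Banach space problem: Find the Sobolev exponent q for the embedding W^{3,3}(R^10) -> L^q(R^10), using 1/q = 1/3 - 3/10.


Using the Sobolev embedding formula: 1/q = 1/p - k/n
1/q = 1/3 - 3/10 = 1/30
q = 1/(1/30) = 30

30.0000


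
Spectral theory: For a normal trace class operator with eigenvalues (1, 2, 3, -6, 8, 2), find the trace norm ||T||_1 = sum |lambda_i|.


For a normal operator, singular values equal |eigenvalues|.
Trace norm = sum |lambda_i| = 1 + 2 + 3 + 6 + 8 + 2
= 22

22


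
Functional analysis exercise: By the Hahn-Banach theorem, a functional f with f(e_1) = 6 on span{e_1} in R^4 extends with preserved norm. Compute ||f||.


The norm of f is given by ||f|| = sup_{||x||=1} |f(x)|.
On span{e_1}, ||e_1|| = 1, so ||f|| = |f(e_1)| / ||e_1||
= |6| / 1 = 6.0000

6.0000


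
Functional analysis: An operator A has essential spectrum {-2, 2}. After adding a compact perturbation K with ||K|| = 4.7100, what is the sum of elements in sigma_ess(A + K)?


By Weyl's theorem, the essential spectrum is invariant under compact perturbations.
sigma_ess(A + K) = sigma_ess(A) = {-2, 2}
Sum = -2 + 2 = 0

0


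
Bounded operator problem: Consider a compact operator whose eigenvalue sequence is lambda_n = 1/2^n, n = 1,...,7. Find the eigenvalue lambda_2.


The eigenvalue formula gives lambda_2 = 1/2^2
= 1/4
= 0.2500

0.2500


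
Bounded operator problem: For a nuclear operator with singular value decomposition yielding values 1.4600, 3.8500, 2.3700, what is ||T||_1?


The nuclear norm is the sum of all singular values.
||T||_1 = 1.4600 + 3.8500 + 2.3700
= 7.6800

7.6800


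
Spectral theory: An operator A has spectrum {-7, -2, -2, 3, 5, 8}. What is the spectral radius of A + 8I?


Spectrum of A + 8I = {1, 6, 6, 11, 13, 16}
Spectral radius = max |lambda| over the shifted spectrum
= max(1, 6, 6, 11, 13, 16) = 16

16


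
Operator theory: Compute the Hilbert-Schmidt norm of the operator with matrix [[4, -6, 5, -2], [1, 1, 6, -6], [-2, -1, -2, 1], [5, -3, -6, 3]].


The Hilbert-Schmidt norm is sqrt(sum of squares of all entries).
Sum of squares = 4^2 + (-6)^2 + 5^2 + (-2)^2 + 1^2 + 1^2 + 6^2 + (-6)^2 + (-2)^2 + (-1)^2 + (-2)^2 + 1^2 + 5^2 + (-3)^2 + (-6)^2 + 3^2
= 16 + 36 + 25 + 4 + 1 + 1 + 36 + 36 + 4 + 1 + 4 + 1 + 25 + 9 + 36 + 9 = 244
||T||_HS = sqrt(244) = 15.6205

15.6205


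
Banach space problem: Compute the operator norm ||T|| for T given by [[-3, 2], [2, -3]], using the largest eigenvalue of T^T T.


A^T A = [[13, -12], [-12, 13]]
trace(A^T A) = 26, det(A^T A) = 25
discriminant = 26^2 - 4*25 = 576
Largest eigenvalue of A^T A = (trace + sqrt(disc))/2 = 25.0000
||T|| = sqrt(25.0000) = 5.0000

5.0000


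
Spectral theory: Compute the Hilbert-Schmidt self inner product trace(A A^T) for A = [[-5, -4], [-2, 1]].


trace(A * A^T) = sum of squares of all entries
= (-5)^2 + (-4)^2 + (-2)^2 + 1^2
= 25 + 16 + 4 + 1
= 46

46


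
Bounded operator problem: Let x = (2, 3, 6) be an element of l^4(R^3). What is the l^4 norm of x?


The l^4 norm = (sum |x_i|^4)^(1/4)
Sum of 4th powers = 16 + 81 + 1296 = 1393
||x||_4 = (1393)^(1/4) = 6.1092

6.1092


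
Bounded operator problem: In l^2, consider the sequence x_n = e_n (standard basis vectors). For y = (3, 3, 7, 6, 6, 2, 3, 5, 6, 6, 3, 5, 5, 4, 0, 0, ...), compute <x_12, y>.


x_12 = e_12 is the standard basis vector with 1 in position 12.
<x_12, y> = y_12 = 5
As n -> infinity, <x_n, y> -> 0, confirming weak convergence of (x_n) to 0.

5


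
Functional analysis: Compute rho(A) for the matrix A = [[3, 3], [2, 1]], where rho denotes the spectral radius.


For a 2x2 matrix, eigenvalues satisfy lambda^2 - (trace)*lambda + det = 0
trace = 3 + 1 = 4
det = 3*1 - 3*2 = -3
discriminant = 4^2 - 4*(-3) = 28
spectral radius = max |eigenvalue| = 4.6458

4.6458


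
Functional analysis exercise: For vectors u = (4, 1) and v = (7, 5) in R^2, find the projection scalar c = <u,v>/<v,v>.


Computing <u,v> = 4*7 + 1*5 = 33
Computing <v,v> = 7^2 + 5^2 = 74
Projection coefficient = 33/74 = 0.4459

0.4459


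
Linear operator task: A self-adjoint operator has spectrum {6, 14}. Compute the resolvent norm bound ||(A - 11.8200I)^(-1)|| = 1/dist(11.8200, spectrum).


dist(11.8200, {6, 14}) = min(|11.8200 - 6|, |11.8200 - 14|)
= min(5.8200, 2.1800) = 2.1800
Resolvent bound = 1/2.1800 = 0.4587

0.4587


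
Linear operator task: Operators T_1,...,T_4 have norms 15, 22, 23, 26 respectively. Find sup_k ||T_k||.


By the Uniform Boundedness Principle, the supremum of norms is finite.
sup_k ||T_k|| = max(15, 22, 23, 26) = 26

26


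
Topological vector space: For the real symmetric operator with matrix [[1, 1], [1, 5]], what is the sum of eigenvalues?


For a self-adjoint (symmetric) matrix, the eigenvalues are real.
The sum of eigenvalues equals the trace of the matrix.
trace = 1 + 5 = 6

6


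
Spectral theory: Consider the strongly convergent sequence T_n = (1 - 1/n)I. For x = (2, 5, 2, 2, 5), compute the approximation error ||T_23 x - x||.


T_23 x - x = (1 - 1/23)x - x = -x/23
||x|| = sqrt(62) = 7.8740
||T_23 x - x|| = ||x||/23 = 7.8740/23 = 0.3423

0.3423


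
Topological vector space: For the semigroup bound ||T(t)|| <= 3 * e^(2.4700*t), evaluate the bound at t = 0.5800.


||T(0.5800)|| <= 3 * exp(2.4700 * 0.5800)
= 3 * exp(1.4326)
= 3 * 4.1896
= 12.5687

12.5687


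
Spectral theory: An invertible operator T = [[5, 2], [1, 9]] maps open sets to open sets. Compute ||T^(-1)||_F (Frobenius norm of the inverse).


det(T) = 5*9 - 2*1 = 43
T^(-1) = (1/43) * [[9, -2], [-1, 5]] = [[0.2093, -0.0465], [-0.0233, 0.1163]]
||T^(-1)||_F^2 = 0.2093^2 + (-0.0465)^2 + (-0.0233)^2 + 0.1163^2 = 0.0600
||T^(-1)||_F = sqrt(0.0600) = 0.2450

0.2450


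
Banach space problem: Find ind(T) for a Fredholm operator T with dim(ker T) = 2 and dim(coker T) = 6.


The Fredholm index is defined as ind(T) = dim(ker T) - dim(coker T)
= 2 - 6
= -4

-4


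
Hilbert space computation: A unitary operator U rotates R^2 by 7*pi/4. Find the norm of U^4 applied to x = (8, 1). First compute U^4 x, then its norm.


U is a rotation by theta = 7*pi/4
U^4 = rotation by 4*theta = 28*pi/4 = 4*pi/4 (mod 2*pi)
cos(4*pi/4) = -1.0000, sin(4*pi/4) = 0.0000
U^4 x = (-1.0000 * 8 - 0.0000 * 1, 0.0000 * 8 + -1.0000 * 1)
= (-8.0000, -1.0000)
||U^4 x|| = sqrt((-8.0000)^2 + (-1.0000)^2) = sqrt(65.0000) = 8.0623

8.0623


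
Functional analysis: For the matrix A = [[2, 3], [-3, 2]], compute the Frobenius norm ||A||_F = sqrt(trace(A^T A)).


||A||_F^2 = sum a_ij^2
= 2^2 + 3^2 + (-3)^2 + 2^2
= 4 + 9 + 9 + 4 = 26
||A||_F = sqrt(26) = 5.0990

5.0990


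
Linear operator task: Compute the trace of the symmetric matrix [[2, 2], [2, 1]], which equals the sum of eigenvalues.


For a self-adjoint (symmetric) matrix, the eigenvalues are real.
The sum of eigenvalues equals the trace of the matrix.
trace = 2 + 1 = 3

3


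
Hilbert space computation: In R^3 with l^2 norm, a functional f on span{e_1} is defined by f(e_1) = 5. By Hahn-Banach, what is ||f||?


The norm of f is given by ||f|| = sup_{||x||=1} |f(x)|.
On span{e_1}, ||e_1|| = 1, so ||f|| = |f(e_1)| / ||e_1||
= |5| / 1 = 5.0000

5.0000


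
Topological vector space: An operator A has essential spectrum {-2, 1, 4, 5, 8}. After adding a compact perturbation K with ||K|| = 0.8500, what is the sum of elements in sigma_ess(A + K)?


By Weyl's theorem, the essential spectrum is invariant under compact perturbations.
sigma_ess(A + K) = sigma_ess(A) = {-2, 1, 4, 5, 8}
Sum = -2 + 1 + 4 + 5 + 8 = 16

16


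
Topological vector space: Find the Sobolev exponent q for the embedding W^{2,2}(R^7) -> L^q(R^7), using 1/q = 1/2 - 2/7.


Using the Sobolev embedding formula: 1/q = 1/p - k/n
1/q = 1/2 - 2/7 = 3/14
q = 1/(3/14) = 14/3 = 4.6667

4.6667


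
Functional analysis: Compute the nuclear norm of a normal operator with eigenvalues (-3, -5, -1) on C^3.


For a normal operator, singular values equal |eigenvalues|.
Trace norm = sum |lambda_i| = 3 + 5 + 1
= 9

9


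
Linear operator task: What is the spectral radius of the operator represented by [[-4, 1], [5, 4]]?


For a 2x2 matrix, eigenvalues satisfy lambda^2 - (trace)*lambda + det = 0
trace = -4 + 4 = 0
det = -4*4 - 1*5 = -21
discriminant = 0^2 - 4*(-21) = 84
spectral radius = max |eigenvalue| = 4.5826

4.5826


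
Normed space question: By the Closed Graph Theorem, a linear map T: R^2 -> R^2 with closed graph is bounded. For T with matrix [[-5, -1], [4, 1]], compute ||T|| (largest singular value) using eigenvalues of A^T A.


A^T A = [[41, 9], [9, 2]]
trace(A^T A) = 43, det(A^T A) = 1
discriminant = 43^2 - 4*1 = 1845
Largest eigenvalue of A^T A = (trace + sqrt(disc))/2 = 42.9767
||T|| = sqrt(42.9767) = 6.5557

6.5557


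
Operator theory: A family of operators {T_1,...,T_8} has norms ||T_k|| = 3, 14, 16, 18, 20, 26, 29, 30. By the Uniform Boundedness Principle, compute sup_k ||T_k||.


By the Uniform Boundedness Principle, the supremum of norms is finite.
sup_k ||T_k|| = max(3, 14, 16, 18, 20, 26, 29, 30) = 30

30


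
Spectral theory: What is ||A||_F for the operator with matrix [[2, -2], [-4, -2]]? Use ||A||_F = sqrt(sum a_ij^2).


||A||_F^2 = sum a_ij^2
= 2^2 + (-2)^2 + (-4)^2 + (-2)^2
= 4 + 4 + 16 + 4 = 28
||A||_F = sqrt(28) = 5.2915

5.2915


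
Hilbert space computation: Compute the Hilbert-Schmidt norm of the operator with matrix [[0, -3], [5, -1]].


The Hilbert-Schmidt norm is sqrt(sum of squares of all entries).
Sum of squares = 0^2 + (-3)^2 + 5^2 + (-1)^2
= 0 + 9 + 25 + 1 = 35
||T||_HS = sqrt(35) = 5.9161

5.9161


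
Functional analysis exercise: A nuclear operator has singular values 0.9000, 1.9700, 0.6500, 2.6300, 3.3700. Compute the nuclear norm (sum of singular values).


The nuclear norm is the sum of all singular values.
||T||_1 = 0.9000 + 1.9700 + 0.6500 + 2.6300 + 3.3700
= 9.5200

9.5200


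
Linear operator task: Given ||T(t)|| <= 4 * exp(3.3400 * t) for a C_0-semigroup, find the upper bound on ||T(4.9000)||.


||T(4.9000)|| <= 4 * exp(3.3400 * 4.9000)
= 4 * exp(16.3660)
= 4 * 1.2813e+07
= 5.1253e+07

5.1253e+07


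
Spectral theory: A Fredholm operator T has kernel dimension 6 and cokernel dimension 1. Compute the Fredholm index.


The Fredholm index is defined as ind(T) = dim(ker T) - dim(coker T)
= 6 - 1
= 5

5


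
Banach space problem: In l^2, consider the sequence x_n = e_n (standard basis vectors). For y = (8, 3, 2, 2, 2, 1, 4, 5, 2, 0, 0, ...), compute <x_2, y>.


x_2 = e_2 is the standard basis vector with 1 in position 2.
<x_2, y> = y_2 = 3
As n -> infinity, <x_n, y> -> 0, confirming weak convergence of (x_n) to 0.

3


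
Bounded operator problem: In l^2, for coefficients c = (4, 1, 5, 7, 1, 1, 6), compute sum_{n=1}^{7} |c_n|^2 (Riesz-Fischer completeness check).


sum |c_n|^2 = 4^2 + 1^2 + 5^2 + 7^2 + 1^2 + 1^2 + 6^2
= 16 + 1 + 25 + 49 + 1 + 1 + 36
= 129

129


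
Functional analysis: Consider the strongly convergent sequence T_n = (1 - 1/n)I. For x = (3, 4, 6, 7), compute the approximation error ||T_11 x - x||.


T_11 x - x = (1 - 1/11)x - x = -x/11
||x|| = sqrt(110) = 10.4881
||T_11 x - x|| = ||x||/11 = 10.4881/11 = 0.9535

0.9535


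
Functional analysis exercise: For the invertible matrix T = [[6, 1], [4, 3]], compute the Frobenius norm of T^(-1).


det(T) = 6*3 - 1*4 = 14
T^(-1) = (1/14) * [[3, -1], [-4, 6]] = [[0.2143, -0.0714], [-0.2857, 0.4286]]
||T^(-1)||_F^2 = 0.2143^2 + (-0.0714)^2 + (-0.2857)^2 + 0.4286^2 = 0.3163
||T^(-1)||_F = sqrt(0.3163) = 0.5624

0.5624


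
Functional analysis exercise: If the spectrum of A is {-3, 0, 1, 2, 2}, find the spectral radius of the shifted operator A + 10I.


Spectrum of A + 10I = {7, 10, 11, 12, 12}
Spectral radius = max |lambda| over the shifted spectrum
= max(7, 10, 11, 12, 12) = 12

12


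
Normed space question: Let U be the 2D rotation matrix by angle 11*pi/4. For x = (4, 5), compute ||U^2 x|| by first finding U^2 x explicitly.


U is a rotation by theta = 11*pi/4
U^2 = rotation by 2*theta = 22*pi/4 = 6*pi/4 (mod 2*pi)
cos(6*pi/4) = 0.0000, sin(6*pi/4) = -1.0000
U^2 x = (0.0000 * 4 - -1.0000 * 5, -1.0000 * 4 + 0.0000 * 5)
= (5.0000, -4.0000)
||U^2 x|| = sqrt(5.0000^2 + (-4.0000)^2) = sqrt(41.0000) = 6.4031

6.4031


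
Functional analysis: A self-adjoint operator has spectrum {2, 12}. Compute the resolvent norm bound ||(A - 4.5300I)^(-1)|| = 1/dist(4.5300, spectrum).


dist(4.5300, {2, 12}) = min(|4.5300 - 2|, |4.5300 - 12|)
= min(2.5300, 7.4700) = 2.5300
Resolvent bound = 1/2.5300 = 0.3953

0.3953


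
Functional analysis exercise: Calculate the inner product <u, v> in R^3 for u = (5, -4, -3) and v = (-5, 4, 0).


Computing the standard inner product <u, v> = sum u_i * v_i
= 5*-5 + -4*4 + -3*0
= -25 + -16 + 0
= -41

-41


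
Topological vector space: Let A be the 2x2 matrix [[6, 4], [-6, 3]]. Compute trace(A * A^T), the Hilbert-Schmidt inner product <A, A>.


trace(A * A^T) = sum of squares of all entries
= 6^2 + 4^2 + (-6)^2 + 3^2
= 36 + 16 + 36 + 9
= 97

97


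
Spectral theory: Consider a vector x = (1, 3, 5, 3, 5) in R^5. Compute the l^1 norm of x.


The l^1 norm equals the sum of absolute values of all components.
||x||_1 = 1 + 3 + 5 + 3 + 5
= 17

17.0000


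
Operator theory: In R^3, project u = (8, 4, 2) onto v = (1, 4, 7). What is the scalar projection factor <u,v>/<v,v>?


Computing <u,v> = 8*1 + 4*4 + 2*7 = 38
Computing <v,v> = 1^2 + 4^2 + 7^2 = 66
Projection coefficient = 38/66 = 0.5758

0.5758


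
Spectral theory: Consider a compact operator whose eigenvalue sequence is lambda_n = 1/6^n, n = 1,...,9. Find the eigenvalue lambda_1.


The eigenvalue formula gives lambda_1 = 1/6^1
= 1/6
= 0.1667

0.1667


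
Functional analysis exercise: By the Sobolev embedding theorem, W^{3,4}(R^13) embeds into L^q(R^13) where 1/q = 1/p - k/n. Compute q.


Using the Sobolev embedding formula: 1/q = 1/p - k/n
1/q = 1/4 - 3/13 = 1/52
q = 1/(1/52) = 52

52.0000


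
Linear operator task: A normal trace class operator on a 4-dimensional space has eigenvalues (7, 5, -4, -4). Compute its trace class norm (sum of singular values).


For a normal operator, singular values equal |eigenvalues|.
Trace norm = sum |lambda_i| = 7 + 5 + 4 + 4
= 20

20


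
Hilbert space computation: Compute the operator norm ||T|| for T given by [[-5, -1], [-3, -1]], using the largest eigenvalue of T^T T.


A^T A = [[34, 8], [8, 2]]
trace(A^T A) = 36, det(A^T A) = 4
discriminant = 36^2 - 4*4 = 1280
Largest eigenvalue of A^T A = (trace + sqrt(disc))/2 = 35.8885
||T|| = sqrt(35.8885) = 5.9907

5.9907


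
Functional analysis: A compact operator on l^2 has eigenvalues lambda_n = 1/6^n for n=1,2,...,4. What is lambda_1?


The eigenvalue formula gives lambda_1 = 1/6^1
= 1/6
= 0.1667

0.1667


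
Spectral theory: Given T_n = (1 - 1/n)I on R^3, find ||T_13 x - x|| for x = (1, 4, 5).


T_13 x - x = (1 - 1/13)x - x = -x/13
||x|| = sqrt(42) = 6.4807
||T_13 x - x|| = ||x||/13 = 6.4807/13 = 0.4985

0.4985


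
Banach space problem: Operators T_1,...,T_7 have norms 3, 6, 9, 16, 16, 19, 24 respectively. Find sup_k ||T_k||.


By the Uniform Boundedness Principle, the supremum of norms is finite.
sup_k ||T_k|| = max(3, 6, 9, 16, 16, 19, 24) = 24

24


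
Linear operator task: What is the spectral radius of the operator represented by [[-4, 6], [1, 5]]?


For a 2x2 matrix, eigenvalues satisfy lambda^2 - (trace)*lambda + det = 0
trace = -4 + 5 = 1
det = -4*5 - 6*1 = -26
discriminant = 1^2 - 4*(-26) = 105
spectral radius = max |eigenvalue| = 5.6235

5.6235


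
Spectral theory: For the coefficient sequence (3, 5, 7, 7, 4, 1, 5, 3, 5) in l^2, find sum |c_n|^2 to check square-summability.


sum |c_n|^2 = 3^2 + 5^2 + 7^2 + 7^2 + 4^2 + 1^2 + 5^2 + 3^2 + 5^2
= 9 + 25 + 49 + 49 + 16 + 1 + 25 + 9 + 25
= 208

208


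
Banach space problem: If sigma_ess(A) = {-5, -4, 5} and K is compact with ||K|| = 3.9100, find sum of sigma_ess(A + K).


By Weyl's theorem, the essential spectrum is invariant under compact perturbations.
sigma_ess(A + K) = sigma_ess(A) = {-5, -4, 5}
Sum = -5 + -4 + 5 = -4

-4


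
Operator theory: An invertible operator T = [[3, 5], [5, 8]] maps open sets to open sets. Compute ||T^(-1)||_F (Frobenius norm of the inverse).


det(T) = 3*8 - 5*5 = -1
T^(-1) = (1/-1) * [[8, -5], [-5, 3]] = [[-8.0000, 5.0000], [5.0000, -3.0000]]
||T^(-1)||_F^2 = (-8.0000)^2 + 5.0000^2 + 5.0000^2 + (-3.0000)^2 = 123.0000
||T^(-1)||_F = sqrt(123.0000) = 11.0905

11.0905


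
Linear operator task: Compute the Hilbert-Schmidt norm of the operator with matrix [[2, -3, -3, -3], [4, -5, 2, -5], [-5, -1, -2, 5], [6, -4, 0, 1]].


The Hilbert-Schmidt norm is sqrt(sum of squares of all entries).
Sum of squares = 2^2 + (-3)^2 + (-3)^2 + (-3)^2 + 4^2 + (-5)^2 + 2^2 + (-5)^2 + (-5)^2 + (-1)^2 + (-2)^2 + 5^2 + 6^2 + (-4)^2 + 0^2 + 1^2
= 4 + 9 + 9 + 9 + 16 + 25 + 4 + 25 + 25 + 1 + 4 + 25 + 36 + 16 + 0 + 1 = 209
||T||_HS = sqrt(209) = 14.4568

14.4568


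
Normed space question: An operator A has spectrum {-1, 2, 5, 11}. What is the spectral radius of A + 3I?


Spectrum of A + 3I = {2, 5, 8, 14}
Spectral radius = max |lambda| over the shifted spectrum
= max(2, 5, 8, 14) = 14

14


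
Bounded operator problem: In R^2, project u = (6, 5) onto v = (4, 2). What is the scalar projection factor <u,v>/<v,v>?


Computing <u,v> = 6*4 + 5*2 = 34
Computing <v,v> = 4^2 + 2^2 = 20
Projection coefficient = 34/20 = 1.7000

1.7000


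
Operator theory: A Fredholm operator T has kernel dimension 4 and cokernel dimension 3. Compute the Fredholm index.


The Fredholm index is defined as ind(T) = dim(ker T) - dim(coker T)
= 4 - 3
= 1

1


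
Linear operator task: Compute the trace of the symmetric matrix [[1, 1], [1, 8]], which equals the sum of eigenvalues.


For a self-adjoint (symmetric) matrix, the eigenvalues are real.
The sum of eigenvalues equals the trace of the matrix.
trace = 1 + 8 = 9

9


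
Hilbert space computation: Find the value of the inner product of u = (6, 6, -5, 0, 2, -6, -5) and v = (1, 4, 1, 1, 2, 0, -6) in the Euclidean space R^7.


Computing the standard inner product <u, v> = sum u_i * v_i
= 6*1 + 6*4 + -5*1 + 0*1 + 2*2 + -6*0 + -5*-6
= 6 + 24 + -5 + 0 + 4 + 0 + 30
= 59

59


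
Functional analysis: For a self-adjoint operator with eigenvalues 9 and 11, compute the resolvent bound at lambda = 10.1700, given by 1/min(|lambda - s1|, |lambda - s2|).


dist(10.1700, {9, 11}) = min(|10.1700 - 9|, |10.1700 - 11|)
= min(1.1700, 0.8300) = 0.8300
Resolvent bound = 1/0.8300 = 1.2048

1.2048


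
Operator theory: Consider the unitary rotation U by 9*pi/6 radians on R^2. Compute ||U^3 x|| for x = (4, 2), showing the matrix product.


U is a rotation by theta = 9*pi/6
U^3 = rotation by 3*theta = 27*pi/6 = 3*pi/6 (mod 2*pi)
cos(3*pi/6) = 0.0000, sin(3*pi/6) = 1.0000
U^3 x = (0.0000 * 4 - 1.0000 * 2, 1.0000 * 4 + 0.0000 * 2)
= (-2.0000, 4.0000)
||U^3 x|| = sqrt((-2.0000)^2 + 4.0000^2) = sqrt(20.0000) = 4.4721

4.4721


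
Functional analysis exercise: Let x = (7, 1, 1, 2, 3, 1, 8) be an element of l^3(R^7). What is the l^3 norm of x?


The l^3 norm = (sum |x_i|^3)^(1/3)
Sum of 3th powers = 343 + 1 + 1 + 8 + 27 + 1 + 512 = 893
||x||_3 = (893)^(1/3) = 9.6298

9.6298


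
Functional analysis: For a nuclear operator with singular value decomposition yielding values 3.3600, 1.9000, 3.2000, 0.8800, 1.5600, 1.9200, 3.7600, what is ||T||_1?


The nuclear norm is the sum of all singular values.
||T||_1 = 3.3600 + 1.9000 + 3.2000 + 0.8800 + 1.5600 + 1.9200 + 3.7600
= 16.5800

16.5800


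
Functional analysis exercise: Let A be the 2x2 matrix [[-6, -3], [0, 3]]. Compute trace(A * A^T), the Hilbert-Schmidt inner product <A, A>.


trace(A * A^T) = sum of squares of all entries
= (-6)^2 + (-3)^2 + 0^2 + 3^2
= 36 + 9 + 0 + 9
= 54

54


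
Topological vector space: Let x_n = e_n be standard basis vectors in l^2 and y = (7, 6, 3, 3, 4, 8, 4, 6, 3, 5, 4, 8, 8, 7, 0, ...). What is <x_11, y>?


x_11 = e_11 is the standard basis vector with 1 in position 11.
<x_11, y> = y_11 = 4
As n -> infinity, <x_n, y> -> 0, confirming weak convergence of (x_n) to 0.

4


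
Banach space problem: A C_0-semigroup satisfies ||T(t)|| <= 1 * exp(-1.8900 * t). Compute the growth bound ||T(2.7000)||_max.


||T(2.7000)|| <= 1 * exp(-1.8900 * 2.7000)
= 1 * exp(-5.1030)
= 1 * 0.0061
= 0.0061

0.0061


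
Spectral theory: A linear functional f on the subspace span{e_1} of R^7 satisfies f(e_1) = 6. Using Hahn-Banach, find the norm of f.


The norm of f is given by ||f|| = sup_{||x||=1} |f(x)|.
On span{e_1}, ||e_1|| = 1, so ||f|| = |f(e_1)| / ||e_1||
= |6| / 1 = 6.0000

6.0000


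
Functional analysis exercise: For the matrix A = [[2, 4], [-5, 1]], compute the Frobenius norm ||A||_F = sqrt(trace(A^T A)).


||A||_F^2 = sum a_ij^2
= 2^2 + 4^2 + (-5)^2 + 1^2
= 4 + 16 + 25 + 1 = 46
||A||_F = sqrt(46) = 6.7823

6.7823


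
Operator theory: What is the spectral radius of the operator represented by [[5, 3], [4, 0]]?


For a 2x2 matrix, eigenvalues satisfy lambda^2 - (trace)*lambda + det = 0
trace = 5 + 0 = 5
det = 5*0 - 3*4 = -12
discriminant = 5^2 - 4*(-12) = 73
spectral radius = max |eigenvalue| = 6.7720

6.7720


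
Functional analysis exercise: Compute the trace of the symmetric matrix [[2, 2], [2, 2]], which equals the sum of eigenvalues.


For a self-adjoint (symmetric) matrix, the eigenvalues are real.
The sum of eigenvalues equals the trace of the matrix.
trace = 2 + 2 = 4

4


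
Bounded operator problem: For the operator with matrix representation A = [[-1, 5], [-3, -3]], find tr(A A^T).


trace(A * A^T) = sum of squares of all entries
= (-1)^2 + 5^2 + (-3)^2 + (-3)^2
= 1 + 25 + 9 + 9
= 44

44


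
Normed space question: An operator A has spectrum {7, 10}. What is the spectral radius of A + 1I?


Spectrum of A + 1I = {8, 11}
Spectral radius = max |lambda| over the shifted spectrum
= max(8, 11) = 11

11


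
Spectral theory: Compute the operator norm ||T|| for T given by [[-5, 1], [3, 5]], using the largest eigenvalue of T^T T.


A^T A = [[34, 10], [10, 26]]
trace(A^T A) = 60, det(A^T A) = 784
discriminant = 60^2 - 4*784 = 464
Largest eigenvalue of A^T A = (trace + sqrt(disc))/2 = 40.7703
||T|| = sqrt(40.7703) = 6.3852

6.3852


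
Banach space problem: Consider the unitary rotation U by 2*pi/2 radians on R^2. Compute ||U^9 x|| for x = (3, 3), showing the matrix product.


U is a rotation by theta = 2*pi/2
U^9 = rotation by 9*theta = 18*pi/2 = 2*pi/2 (mod 2*pi)
cos(2*pi/2) = -1.0000, sin(2*pi/2) = 0.0000
U^9 x = (-1.0000 * 3 - 0.0000 * 3, 0.0000 * 3 + -1.0000 * 3)
= (-3.0000, -3.0000)
||U^9 x|| = sqrt((-3.0000)^2 + (-3.0000)^2) = sqrt(18.0000) = 4.2426

4.2426


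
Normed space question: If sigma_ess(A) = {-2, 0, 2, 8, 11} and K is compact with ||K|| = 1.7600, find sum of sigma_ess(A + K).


By Weyl's theorem, the essential spectrum is invariant under compact perturbations.
sigma_ess(A + K) = sigma_ess(A) = {-2, 0, 2, 8, 11}
Sum = -2 + 0 + 2 + 8 + 11 = 19

19


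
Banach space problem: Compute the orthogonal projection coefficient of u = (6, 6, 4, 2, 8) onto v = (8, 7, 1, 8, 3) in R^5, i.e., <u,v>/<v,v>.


Computing <u,v> = 6*8 + 6*7 + 4*1 + 2*8 + 8*3 = 134
Computing <v,v> = 8^2 + 7^2 + 1^2 + 8^2 + 3^2 = 187
Projection coefficient = 134/187 = 0.7166

0.7166


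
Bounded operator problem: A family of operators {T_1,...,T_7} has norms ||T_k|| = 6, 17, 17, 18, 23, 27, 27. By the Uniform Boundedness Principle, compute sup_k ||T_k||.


By the Uniform Boundedness Principle, the supremum of norms is finite.
sup_k ||T_k|| = max(6, 17, 17, 18, 23, 27, 27) = 27

27


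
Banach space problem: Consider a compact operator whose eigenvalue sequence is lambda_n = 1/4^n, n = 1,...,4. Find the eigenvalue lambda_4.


The eigenvalue formula gives lambda_4 = 1/4^4
= 1/256
= 0.0039

0.0039


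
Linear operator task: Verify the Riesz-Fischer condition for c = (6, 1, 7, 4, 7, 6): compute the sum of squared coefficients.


sum |c_n|^2 = 6^2 + 1^2 + 7^2 + 4^2 + 7^2 + 6^2
= 36 + 1 + 49 + 16 + 49 + 36
= 187

187


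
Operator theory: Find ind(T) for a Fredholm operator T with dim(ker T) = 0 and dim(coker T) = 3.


The Fredholm index is defined as ind(T) = dim(ker T) - dim(coker T)
= 0 - 3
= -3

-3


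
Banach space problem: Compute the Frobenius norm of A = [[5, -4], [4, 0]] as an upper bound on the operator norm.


||A||_F^2 = sum a_ij^2
= 5^2 + (-4)^2 + 4^2 + 0^2
= 25 + 16 + 16 + 0 = 57
||A||_F = sqrt(57) = 7.5498

7.5498


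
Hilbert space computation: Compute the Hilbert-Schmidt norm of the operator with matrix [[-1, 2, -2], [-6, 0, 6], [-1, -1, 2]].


The Hilbert-Schmidt norm is sqrt(sum of squares of all entries).
Sum of squares = (-1)^2 + 2^2 + (-2)^2 + (-6)^2 + 0^2 + 6^2 + (-1)^2 + (-1)^2 + 2^2
= 1 + 4 + 4 + 36 + 0 + 36 + 1 + 1 + 4 = 87
||T||_HS = sqrt(87) = 9.3274

9.3274


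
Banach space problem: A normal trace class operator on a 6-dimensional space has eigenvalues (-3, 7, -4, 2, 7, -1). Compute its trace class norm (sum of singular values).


For a normal operator, singular values equal |eigenvalues|.
Trace norm = sum |lambda_i| = 3 + 7 + 4 + 2 + 7 + 1
= 24

24


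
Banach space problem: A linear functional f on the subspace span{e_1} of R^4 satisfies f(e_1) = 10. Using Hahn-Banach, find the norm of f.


The norm of f is given by ||f|| = sup_{||x||=1} |f(x)|.
On span{e_1}, ||e_1|| = 1, so ||f|| = |f(e_1)| / ||e_1||
= |10| / 1 = 10.0000

10.0000


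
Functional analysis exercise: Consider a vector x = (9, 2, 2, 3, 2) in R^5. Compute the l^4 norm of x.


The l^4 norm = (sum |x_i|^4)^(1/4)
Sum of 4th powers = 6561 + 16 + 16 + 81 + 16 = 6690
||x||_4 = (6690)^(1/4) = 9.0439

9.0439


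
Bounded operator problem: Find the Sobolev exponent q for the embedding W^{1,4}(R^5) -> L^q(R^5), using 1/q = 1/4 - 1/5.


Using the Sobolev embedding formula: 1/q = 1/p - k/n
1/q = 1/4 - 1/5 = 1/20
q = 1/(1/20) = 20

20.0000


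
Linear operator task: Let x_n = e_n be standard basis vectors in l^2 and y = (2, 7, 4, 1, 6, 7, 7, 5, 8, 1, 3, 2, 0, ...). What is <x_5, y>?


x_5 = e_5 is the standard basis vector with 1 in position 5.
<x_5, y> = y_5 = 6
As n -> infinity, <x_n, y> -> 0, confirming weak convergence of (x_n) to 0.

6


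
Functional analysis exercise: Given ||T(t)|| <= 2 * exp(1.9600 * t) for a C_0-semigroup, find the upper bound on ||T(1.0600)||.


||T(1.0600)|| <= 2 * exp(1.9600 * 1.0600)
= 2 * exp(2.0776)
= 2 * 7.9853
= 15.9706

15.9706


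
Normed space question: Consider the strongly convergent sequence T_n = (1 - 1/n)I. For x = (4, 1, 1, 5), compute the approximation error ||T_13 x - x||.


T_13 x - x = (1 - 1/13)x - x = -x/13
||x|| = sqrt(43) = 6.5574
||T_13 x - x|| = ||x||/13 = 6.5574/13 = 0.5044

0.5044


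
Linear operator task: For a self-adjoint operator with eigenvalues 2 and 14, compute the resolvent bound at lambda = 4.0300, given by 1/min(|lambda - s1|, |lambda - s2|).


dist(4.0300, {2, 14}) = min(|4.0300 - 2|, |4.0300 - 14|)
= min(2.0300, 9.9700) = 2.0300
Resolvent bound = 1/2.0300 = 0.4926

0.4926


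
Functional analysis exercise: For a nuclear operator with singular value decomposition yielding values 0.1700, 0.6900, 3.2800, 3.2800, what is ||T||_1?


The nuclear norm is the sum of all singular values.
||T||_1 = 0.1700 + 0.6900 + 3.2800 + 3.2800
= 7.4200

7.4200


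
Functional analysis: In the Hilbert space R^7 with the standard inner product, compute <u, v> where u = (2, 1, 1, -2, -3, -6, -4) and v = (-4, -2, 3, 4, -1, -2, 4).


Computing the standard inner product <u, v> = sum u_i * v_i
= 2*-4 + 1*-2 + 1*3 + -2*4 + -3*-1 + -6*-2 + -4*4
= -8 + -2 + 3 + -8 + 3 + 12 + -16
= -16

-16


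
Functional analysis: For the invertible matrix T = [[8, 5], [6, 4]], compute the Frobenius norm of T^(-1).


det(T) = 8*4 - 5*6 = 2
T^(-1) = (1/2) * [[4, -5], [-6, 8]] = [[2.0000, -2.5000], [-3.0000, 4.0000]]
||T^(-1)||_F^2 = 2.0000^2 + (-2.5000)^2 + (-3.0000)^2 + 4.0000^2 = 35.2500
||T^(-1)||_F = sqrt(35.2500) = 5.9372

5.9372


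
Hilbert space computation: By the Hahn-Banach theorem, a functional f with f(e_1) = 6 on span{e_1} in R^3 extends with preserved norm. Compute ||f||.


The norm of f is given by ||f|| = sup_{||x||=1} |f(x)|.
On span{e_1}, ||e_1|| = 1, so ||f|| = |f(e_1)| / ||e_1||
= |6| / 1 = 6.0000

6.0000


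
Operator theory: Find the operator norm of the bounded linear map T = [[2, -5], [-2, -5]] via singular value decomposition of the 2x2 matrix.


A^T A = [[8, 0], [0, 50]]
trace(A^T A) = 58, det(A^T A) = 400
discriminant = 58^2 - 4*400 = 1764
Largest eigenvalue of A^T A = (trace + sqrt(disc))/2 = 50.0000
||T|| = sqrt(50.0000) = 7.0711

7.0711


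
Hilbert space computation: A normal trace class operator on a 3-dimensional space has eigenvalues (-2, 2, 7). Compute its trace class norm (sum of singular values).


For a normal operator, singular values equal |eigenvalues|.
Trace norm = sum |lambda_i| = 2 + 2 + 7
= 11

11


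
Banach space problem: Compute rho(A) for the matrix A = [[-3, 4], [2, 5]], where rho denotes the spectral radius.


For a 2x2 matrix, eigenvalues satisfy lambda^2 - (trace)*lambda + det = 0
trace = -3 + 5 = 2
det = -3*5 - 4*2 = -23
discriminant = 2^2 - 4*(-23) = 96
spectral radius = max |eigenvalue| = 5.8990

5.8990


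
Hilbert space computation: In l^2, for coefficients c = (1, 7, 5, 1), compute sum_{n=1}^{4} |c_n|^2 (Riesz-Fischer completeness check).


sum |c_n|^2 = 1^2 + 7^2 + 5^2 + 1^2
= 1 + 49 + 25 + 1
= 76

76


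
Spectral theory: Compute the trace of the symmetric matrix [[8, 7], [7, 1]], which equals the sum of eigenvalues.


For a self-adjoint (symmetric) matrix, the eigenvalues are real.
The sum of eigenvalues equals the trace of the matrix.
trace = 8 + 1 = 9

9


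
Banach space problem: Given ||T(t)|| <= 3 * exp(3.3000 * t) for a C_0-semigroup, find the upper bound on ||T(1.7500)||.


||T(1.7500)|| <= 3 * exp(3.3000 * 1.7500)
= 3 * exp(5.7750)
= 3 * 322.1444
= 966.4333

966.4333


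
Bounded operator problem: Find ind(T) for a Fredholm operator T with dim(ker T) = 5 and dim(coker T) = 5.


The Fredholm index is defined as ind(T) = dim(ker T) - dim(coker T)
= 5 - 5
= 0

0


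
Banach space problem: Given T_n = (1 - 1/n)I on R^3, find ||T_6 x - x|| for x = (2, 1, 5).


T_6 x - x = (1 - 1/6)x - x = -x/6
||x|| = sqrt(30) = 5.4772
||T_6 x - x|| = ||x||/6 = 5.4772/6 = 0.9129

0.9129


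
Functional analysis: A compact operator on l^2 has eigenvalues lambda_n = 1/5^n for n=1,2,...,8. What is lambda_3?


The eigenvalue formula gives lambda_3 = 1/5^3
= 1/125
= 0.0080

0.0080


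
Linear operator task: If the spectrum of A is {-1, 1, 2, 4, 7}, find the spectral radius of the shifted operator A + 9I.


Spectrum of A + 9I = {8, 10, 11, 13, 16}
Spectral radius = max |lambda| over the shifted spectrum
= max(8, 10, 11, 13, 16) = 16

16


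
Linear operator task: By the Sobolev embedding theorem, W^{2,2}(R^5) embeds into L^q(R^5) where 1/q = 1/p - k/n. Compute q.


Using the Sobolev embedding formula: 1/q = 1/p - k/n
1/q = 1/2 - 2/5 = 1/10
q = 1/(1/10) = 10

10.0000


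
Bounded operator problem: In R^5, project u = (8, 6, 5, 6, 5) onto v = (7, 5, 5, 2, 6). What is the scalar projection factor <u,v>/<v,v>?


Computing <u,v> = 8*7 + 6*5 + 5*5 + 6*2 + 5*6 = 153
Computing <v,v> = 7^2 + 5^2 + 5^2 + 2^2 + 6^2 = 139
Projection coefficient = 153/139 = 1.1007

1.1007


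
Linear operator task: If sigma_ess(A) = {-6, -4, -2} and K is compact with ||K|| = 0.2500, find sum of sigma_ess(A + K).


By Weyl's theorem, the essential spectrum is invariant under compact perturbations.
sigma_ess(A + K) = sigma_ess(A) = {-6, -4, -2}
Sum = -6 + -4 + -2 = -12

-12


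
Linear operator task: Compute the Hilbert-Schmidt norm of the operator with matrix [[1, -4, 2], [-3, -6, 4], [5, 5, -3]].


The Hilbert-Schmidt norm is sqrt(sum of squares of all entries).
Sum of squares = 1^2 + (-4)^2 + 2^2 + (-3)^2 + (-6)^2 + 4^2 + 5^2 + 5^2 + (-3)^2
= 1 + 16 + 4 + 9 + 36 + 16 + 25 + 25 + 9 = 141
||T||_HS = sqrt(141) = 11.8743

11.8743


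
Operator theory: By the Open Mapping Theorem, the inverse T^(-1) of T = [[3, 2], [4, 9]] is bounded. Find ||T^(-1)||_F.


det(T) = 3*9 - 2*4 = 19
T^(-1) = (1/19) * [[9, -2], [-4, 3]] = [[0.4737, -0.1053], [-0.2105, 0.1579]]
||T^(-1)||_F^2 = 0.4737^2 + (-0.1053)^2 + (-0.2105)^2 + 0.1579^2 = 0.3047
||T^(-1)||_F = sqrt(0.3047) = 0.5520

0.5520


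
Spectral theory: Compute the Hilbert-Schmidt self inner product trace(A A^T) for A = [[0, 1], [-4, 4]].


trace(A * A^T) = sum of squares of all entries
= 0^2 + 1^2 + (-4)^2 + 4^2
= 0 + 1 + 16 + 16
= 33

33


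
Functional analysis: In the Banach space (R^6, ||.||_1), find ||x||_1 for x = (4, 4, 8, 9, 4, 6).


The l^1 norm equals the sum of absolute values of all components.
||x||_1 = 4 + 4 + 8 + 9 + 4 + 6
= 35

35.0000


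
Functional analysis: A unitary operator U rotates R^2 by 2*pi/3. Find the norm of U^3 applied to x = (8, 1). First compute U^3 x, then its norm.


U is a rotation by theta = 2*pi/3
U^3 = rotation by 3*theta = 6*pi/3 = 0*pi/3 (mod 2*pi)
cos(0*pi/3) = 1.0000, sin(0*pi/3) = 0.0000
U^3 x = (1.0000 * 8 - 0.0000 * 1, 0.0000 * 8 + 1.0000 * 1)
= (8.0000, 1.0000)
||U^3 x|| = sqrt(8.0000^2 + 1.0000^2) = sqrt(65.0000) = 8.0623

8.0623


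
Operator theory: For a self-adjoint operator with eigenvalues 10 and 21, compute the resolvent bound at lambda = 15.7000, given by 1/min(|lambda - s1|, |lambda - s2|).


dist(15.7000, {10, 21}) = min(|15.7000 - 10|, |15.7000 - 21|)
= min(5.7000, 5.3000) = 5.3000
Resolvent bound = 1/5.3000 = 0.1887

0.1887


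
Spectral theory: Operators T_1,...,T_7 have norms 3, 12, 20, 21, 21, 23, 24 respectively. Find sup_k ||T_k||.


By the Uniform Boundedness Principle, the supremum of norms is finite.
sup_k ||T_k|| = max(3, 12, 20, 21, 21, 23, 24) = 24

24


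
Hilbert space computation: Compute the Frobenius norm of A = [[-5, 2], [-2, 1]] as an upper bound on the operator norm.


||A||_F^2 = sum a_ij^2
= (-5)^2 + 2^2 + (-2)^2 + 1^2
= 25 + 4 + 4 + 1 = 34
||A||_F = sqrt(34) = 5.8310

5.8310


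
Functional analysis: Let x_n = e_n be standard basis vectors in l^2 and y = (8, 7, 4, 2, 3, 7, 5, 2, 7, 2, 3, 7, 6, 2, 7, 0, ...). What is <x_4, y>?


x_4 = e_4 is the standard basis vector with 1 in position 4.
<x_4, y> = y_4 = 2
As n -> infinity, <x_n, y> -> 0, confirming weak convergence of (x_n) to 0.

2


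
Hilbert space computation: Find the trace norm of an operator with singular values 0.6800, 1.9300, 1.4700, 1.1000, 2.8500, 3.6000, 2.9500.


The nuclear norm is the sum of all singular values.
||T||_1 = 0.6800 + 1.9300 + 1.4700 + 1.1000 + 2.8500 + 3.6000 + 2.9500
= 14.5800

14.5800
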